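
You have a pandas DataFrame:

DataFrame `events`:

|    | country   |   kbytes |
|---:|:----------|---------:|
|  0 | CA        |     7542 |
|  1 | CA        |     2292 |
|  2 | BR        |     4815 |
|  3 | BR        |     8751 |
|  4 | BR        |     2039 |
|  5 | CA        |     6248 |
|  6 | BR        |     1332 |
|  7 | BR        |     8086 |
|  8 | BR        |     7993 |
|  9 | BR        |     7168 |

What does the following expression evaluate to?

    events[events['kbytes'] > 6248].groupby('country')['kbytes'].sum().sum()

filter rows where kbytes > 6248:
  country  kbytes
0      CA    7542
3      BR    8751
7      BR    8086
8      BR    7993
9      BR    7168
group by country, sum of kbytes:
country
BR    31998
CA     7542
Name: kbytes, dtype: int64

39540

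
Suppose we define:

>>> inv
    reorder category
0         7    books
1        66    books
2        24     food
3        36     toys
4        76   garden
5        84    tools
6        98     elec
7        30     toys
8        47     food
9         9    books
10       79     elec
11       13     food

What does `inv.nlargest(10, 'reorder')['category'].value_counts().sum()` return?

take 10 rows with largest reorder:
    reorder category
6        98     elec
5        84    tools
10       79     elec
4        76   garden
1        66    books
8        47     food
3        36     toys
7        30     toys
2        24     food
11       13     food
value_counts of category:
category
food      3
elec      2
toys      2
tools     1
garden    1
books     1
Name: count, dtype: int64

10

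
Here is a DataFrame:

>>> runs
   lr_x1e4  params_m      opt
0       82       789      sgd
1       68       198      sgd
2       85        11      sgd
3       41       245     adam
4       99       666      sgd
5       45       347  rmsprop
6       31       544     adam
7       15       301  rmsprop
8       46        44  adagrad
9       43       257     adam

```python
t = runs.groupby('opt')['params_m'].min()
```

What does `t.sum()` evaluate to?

group by opt, min of params_m:
opt
adagrad     44
adam       245
rmsprop    301
sgd         11
Name: params_m, dtype: int64

601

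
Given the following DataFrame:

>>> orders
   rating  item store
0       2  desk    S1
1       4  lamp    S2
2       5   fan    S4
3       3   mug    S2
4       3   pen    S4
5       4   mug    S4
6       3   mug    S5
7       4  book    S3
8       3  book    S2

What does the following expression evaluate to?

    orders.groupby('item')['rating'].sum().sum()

31

group by item, sum of rating:
item
book     7
desk     2
fan      5
lamp     4
mug     10
pen      3
Name: rating, dtype: int64
sum of the resulting series → 31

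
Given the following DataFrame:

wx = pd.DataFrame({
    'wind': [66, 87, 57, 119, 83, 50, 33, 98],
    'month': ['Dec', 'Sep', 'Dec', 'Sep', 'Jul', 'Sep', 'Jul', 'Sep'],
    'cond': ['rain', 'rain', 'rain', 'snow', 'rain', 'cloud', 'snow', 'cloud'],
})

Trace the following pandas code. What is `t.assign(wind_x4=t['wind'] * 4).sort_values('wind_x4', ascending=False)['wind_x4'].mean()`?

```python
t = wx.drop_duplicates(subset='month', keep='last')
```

drop duplicate month (keep=last):
   wind month   cond
2    57   Dec   rain
6    33   Jul   snow
7    98   Sep  cloud
add column wind_x4 = t['wind'] * 4:
   wind month   cond  wind_x4
2    57   Dec   rain      228
6    33   Jul   snow      132
7    98   Sep  cloud      392
sort by wind_x4 descending:
   wind month   cond  wind_x4
7    98   Sep  cloud      392
2    57   Dec   rain      228
6    33   Jul   snow      132

250.666666667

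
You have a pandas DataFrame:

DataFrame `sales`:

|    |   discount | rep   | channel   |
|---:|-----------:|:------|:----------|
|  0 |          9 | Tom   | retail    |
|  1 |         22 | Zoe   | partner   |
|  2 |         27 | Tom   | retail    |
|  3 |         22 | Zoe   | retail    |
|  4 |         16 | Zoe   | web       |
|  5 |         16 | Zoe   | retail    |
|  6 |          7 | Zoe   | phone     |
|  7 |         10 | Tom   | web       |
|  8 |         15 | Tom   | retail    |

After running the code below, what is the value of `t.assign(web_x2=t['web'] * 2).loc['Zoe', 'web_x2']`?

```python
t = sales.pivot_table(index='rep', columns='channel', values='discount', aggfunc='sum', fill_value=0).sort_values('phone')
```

32

pivot: rows=rep, cols=channel, sum(discount):
channel  partner  phone  retail  web
rep                                 
Tom            0      0      51   10
Zoe           22      7      38   16
sort by phone:
channel  partner  phone  retail  web
rep                                 
Tom            0      0      51   10
Zoe           22      7      38   16
add column web_x2 = t['web'] * 2:
channel  partner  phone  retail  web  web_x2
rep                                         
Tom            0      0      51   10      20
Zoe           22      7      38   16      32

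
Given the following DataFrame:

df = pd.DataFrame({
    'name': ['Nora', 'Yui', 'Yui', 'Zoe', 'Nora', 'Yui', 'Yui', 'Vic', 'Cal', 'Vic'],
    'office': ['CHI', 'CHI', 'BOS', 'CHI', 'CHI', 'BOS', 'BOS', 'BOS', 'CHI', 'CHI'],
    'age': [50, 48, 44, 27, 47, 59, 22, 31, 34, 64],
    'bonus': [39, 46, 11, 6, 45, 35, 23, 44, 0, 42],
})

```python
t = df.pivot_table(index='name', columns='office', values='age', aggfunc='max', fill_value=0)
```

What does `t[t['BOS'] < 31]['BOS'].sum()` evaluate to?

pivot: rows=name, cols=office, max(age):
office  BOS  CHI
name            
Cal       0   34
Nora      0   50
Vic      31   64
Yui      59   48
Zoe       0   27
filter rows where BOS < 31:
office  BOS  CHI
name            
Cal       0   34
Nora      0   50
Zoe       0   27
Finally, sum of column 'BOS' = 0.

0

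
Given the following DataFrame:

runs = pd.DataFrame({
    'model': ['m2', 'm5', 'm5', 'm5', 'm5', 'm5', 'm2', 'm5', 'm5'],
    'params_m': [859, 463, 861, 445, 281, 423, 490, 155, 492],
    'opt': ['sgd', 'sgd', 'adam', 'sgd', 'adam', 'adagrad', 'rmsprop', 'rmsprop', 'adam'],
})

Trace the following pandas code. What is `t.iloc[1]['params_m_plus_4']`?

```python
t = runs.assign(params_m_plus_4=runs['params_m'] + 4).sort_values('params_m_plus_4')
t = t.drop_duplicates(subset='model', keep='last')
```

add column params_m_plus_4 = runs['params_m'] + 4:
  model  params_m      opt  params_m_plus_4
0    m2       859      sgd              863
1    m5       463      sgd              467
2    m5       861     adam              865
3    m5       445      sgd              449
4    m5       281     adam              285
5    m5       423  adagrad              427
6    m2       490  rmsprop              494
7    m5       155  rmsprop              159
8    m5       492     adam              496
sort by params_m_plus_4:
  model  params_m      opt  params_m_plus_4
7    m5       155  rmsprop              159
4    m5       281     adam              285
5    m5       423  adagrad              427
3    m5       445      sgd              449
1    m5       463      sgd              467
6    m2       490  rmsprop              494
8    m5       492     adam              496
0    m2       859      sgd              863
2    m5       861     adam              865
drop duplicate model (keep=last):
  model  params_m   opt  params_m_plus_4
0    m2       859   sgd              863
2    m5       861  adam              865
Hence 865.

865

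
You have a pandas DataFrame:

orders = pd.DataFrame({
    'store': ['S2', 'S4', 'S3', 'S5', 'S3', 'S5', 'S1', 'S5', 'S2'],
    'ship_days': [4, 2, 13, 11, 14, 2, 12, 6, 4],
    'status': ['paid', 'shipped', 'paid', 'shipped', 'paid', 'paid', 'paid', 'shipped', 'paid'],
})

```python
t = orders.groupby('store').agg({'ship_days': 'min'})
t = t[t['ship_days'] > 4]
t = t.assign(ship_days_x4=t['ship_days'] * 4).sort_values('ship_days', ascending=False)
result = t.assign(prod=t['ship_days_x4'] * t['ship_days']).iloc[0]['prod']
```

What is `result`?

group by store, min of ship_days:
       ship_days
store           
S1            12
S2             4
S3            13
S4             2
S5             2
filter rows where ship_days > 4:
       ship_days
store           
S1            12
S3            13
add column ship_days_x4 = t['ship_days'] * 4:
       ship_days  ship_days_x4
store                         
S1            12            48
S3            13            52
sort by ship_days descending:
       ship_days  ship_days_x4
store                         
S3            13            52
S1            12            48
add column prod = t['ship_days_x4'] * t['ship_days']:
       ship_days  ship_days_x4  prod
store                               
S3            13            52   676
S1            12            48   576

676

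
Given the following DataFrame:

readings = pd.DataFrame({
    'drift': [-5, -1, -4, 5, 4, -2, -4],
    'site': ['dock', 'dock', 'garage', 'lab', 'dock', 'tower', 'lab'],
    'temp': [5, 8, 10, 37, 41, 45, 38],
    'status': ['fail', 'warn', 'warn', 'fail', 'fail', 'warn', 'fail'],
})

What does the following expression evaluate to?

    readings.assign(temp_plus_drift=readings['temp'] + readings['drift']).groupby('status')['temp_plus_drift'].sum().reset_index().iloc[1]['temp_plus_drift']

add column temp_plus_drift = readings['temp'] + readings['drift']:
   drift    site  temp status  temp_plus_drift
0     -5    dock     5   fail                0
1     -1    dock     8   warn                7
2     -4  garage    10   warn                6
3      5     lab    37   fail               42
4      4    dock    41   fail               45
5     -2   tower    45   warn               43
6     -4     lab    38   fail               34
group by status, sum of temp_plus_drift:
status
fail    121
warn     56
Name: temp_plus_drift, dtype: int64
reset_index():
  status  temp_plus_drift
0   fail              121
1   warn               56

56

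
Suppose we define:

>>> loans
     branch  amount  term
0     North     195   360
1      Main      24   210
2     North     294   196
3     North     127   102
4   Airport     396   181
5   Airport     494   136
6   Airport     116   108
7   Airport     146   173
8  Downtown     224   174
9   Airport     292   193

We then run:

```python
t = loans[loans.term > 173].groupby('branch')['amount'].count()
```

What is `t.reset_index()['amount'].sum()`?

6

filter rows where term > 173:
     branch  amount  term
0     North     195   360
1      Main      24   210
2     North     294   196
4   Airport     396   181
8  Downtown     224   174
9   Airport     292   193
group by branch, count of amount:
branch
Airport     2
Downtown    1
Main        1
North       2
Name: amount, dtype: int64
reset_index():
     branch  amount
0   Airport       2
1  Downtown       1
2      Main       1
3     North       2
sum of column 'amount' → 6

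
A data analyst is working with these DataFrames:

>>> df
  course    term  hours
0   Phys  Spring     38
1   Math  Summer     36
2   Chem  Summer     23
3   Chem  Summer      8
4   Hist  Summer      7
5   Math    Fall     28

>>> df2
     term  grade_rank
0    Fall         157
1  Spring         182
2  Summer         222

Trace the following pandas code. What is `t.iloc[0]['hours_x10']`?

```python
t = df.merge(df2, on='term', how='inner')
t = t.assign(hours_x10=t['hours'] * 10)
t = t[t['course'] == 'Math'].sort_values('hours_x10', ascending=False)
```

merge on 'term' (how='inner') → 6 rows:
  course    term  hours  grade_rank
0   Phys  Spring     38         182
1   Math  Summer     36         222
2   Chem  Summer     23         222
3   Chem  Summer      8         222
4   Hist  Summer      7         222
5   Math    Fall     28         157
add column hours_x10 = t['hours'] * 10:
  course    term  hours  grade_rank  hours_x10
0   Phys  Spring     38         182        380
1   Math  Summer     36         222        360
2   Chem  Summer     23         222        230
3   Chem  Summer      8         222         80
4   Hist  Summer      7         222         70
5   Math    Fall     28         157        280
filter rows where course == 'Math':
  course    term  hours  grade_rank  hours_x10
1   Math  Summer     36         222        360
5   Math    Fall     28         157        280
sort by hours_x10 descending:
  course    term  hours  grade_rank  hours_x10
1   Math  Summer     36         222        360
5   Math    Fall     28         157        280
Finally, value at position 0, column 'hours_x10' = 360.

360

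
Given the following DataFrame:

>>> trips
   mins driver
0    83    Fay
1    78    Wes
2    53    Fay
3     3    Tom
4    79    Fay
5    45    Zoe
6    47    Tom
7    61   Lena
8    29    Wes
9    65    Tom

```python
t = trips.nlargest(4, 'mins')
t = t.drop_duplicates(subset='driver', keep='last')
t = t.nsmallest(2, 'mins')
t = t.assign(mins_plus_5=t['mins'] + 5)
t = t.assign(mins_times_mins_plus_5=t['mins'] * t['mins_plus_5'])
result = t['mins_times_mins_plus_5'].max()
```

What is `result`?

6474

take 4 rows with largest mins:
   mins driver
0    83    Fay
4    79    Fay
1    78    Wes
9    65    Tom
drop duplicate driver (keep=last):
   mins driver
4    79    Fay
1    78    Wes
9    65    Tom
take 2 rows with smallest mins:
   mins driver
9    65    Tom
1    78    Wes
add column mins_plus_5 = t['mins'] + 5:
   mins driver  mins_plus_5
9    65    Tom           70
1    78    Wes           83
add column mins_times_mins_plus_5 = t['mins'] * t['mins_plus_5']:
   mins driver  mins_plus_5  mins_times_mins_plus_5
9    65    Tom           70                    4550
1    78    Wes           83                    6474
The max of column 'mins_times_mins_plus_5' is 6474.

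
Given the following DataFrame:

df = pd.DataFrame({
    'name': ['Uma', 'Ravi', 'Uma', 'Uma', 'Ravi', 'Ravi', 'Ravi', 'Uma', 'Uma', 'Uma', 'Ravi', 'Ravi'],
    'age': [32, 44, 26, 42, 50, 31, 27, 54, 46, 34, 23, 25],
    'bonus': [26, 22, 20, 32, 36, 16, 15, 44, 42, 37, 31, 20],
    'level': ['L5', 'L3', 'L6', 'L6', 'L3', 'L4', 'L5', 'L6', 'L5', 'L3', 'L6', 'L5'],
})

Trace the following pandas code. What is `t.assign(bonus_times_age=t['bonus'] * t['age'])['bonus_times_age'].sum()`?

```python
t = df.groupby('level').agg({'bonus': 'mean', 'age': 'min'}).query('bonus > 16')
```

group by level: mean(bonus), min(age):
           bonus  age
level                
L3     31.666667   34
L4     16.000000   31
L5     25.750000   25
L6     31.750000   23
filter rows where bonus > 16:
           bonus  age
level                
L3     31.666667   34
L5     25.750000   25
L6     31.750000   23
add column bonus_times_age = t['bonus'] * t['age']:
           bonus  age  bonus_times_age
level                                 
L3     31.666667   34      1076.666667
L5     25.750000   25       643.750000
L6     31.750000   23       730.250000
Hence 2450.66666667.

2450.66666667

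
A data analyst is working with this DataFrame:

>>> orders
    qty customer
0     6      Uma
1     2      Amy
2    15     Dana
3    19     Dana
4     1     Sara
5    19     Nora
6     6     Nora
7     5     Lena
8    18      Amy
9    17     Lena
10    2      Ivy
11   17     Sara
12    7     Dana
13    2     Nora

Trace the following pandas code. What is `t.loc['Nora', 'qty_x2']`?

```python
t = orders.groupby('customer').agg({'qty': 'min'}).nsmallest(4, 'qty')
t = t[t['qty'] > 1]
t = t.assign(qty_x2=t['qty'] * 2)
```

4

group by customer, min of qty:
          qty
customer     
Amy         2
Dana        7
Ivy         2
Lena        5
Nora        2
Sara        1
Uma         6
take 4 rows with smallest qty:
          qty
customer     
Sara        1
Amy         2
Ivy         2
Nora        2
filter rows where qty > 1:
          qty
customer     
Amy         2
Ivy         2
Nora        2
add column qty_x2 = t['qty'] * 2:
          qty  qty_x2
customer             
Amy         2       4
Ivy         2       4
Nora        2       4
Finally, value at row 'Nora', column 'qty_x2' = 4.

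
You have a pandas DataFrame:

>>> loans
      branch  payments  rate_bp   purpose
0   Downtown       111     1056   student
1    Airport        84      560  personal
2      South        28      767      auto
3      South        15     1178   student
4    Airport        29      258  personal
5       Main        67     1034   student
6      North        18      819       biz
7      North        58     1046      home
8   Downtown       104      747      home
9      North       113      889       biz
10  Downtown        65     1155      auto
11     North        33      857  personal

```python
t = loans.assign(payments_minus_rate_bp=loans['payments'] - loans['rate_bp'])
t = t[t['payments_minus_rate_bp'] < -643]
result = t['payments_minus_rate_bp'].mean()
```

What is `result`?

-921.444444444

add column payments_minus_rate_bp = loans['payments'] - loans['rate_bp']:
      branch  payments  rate_bp   purpose  payments_minus_rate_bp
0   Downtown       111     1056   student                    -945
1    Airport        84      560  personal                    -476
2      South        28      767      auto                    -739
3      South        15     1178   student                   -1163
4    Airport        29      258  personal                    -229
5       Main        67     1034   student                    -967
6      North        18      819       biz                    -801
7      North        58     1046      home                    -988
8   Downtown       104      747      home                    -643
9      North       113      889       biz                    -776
10  Downtown        65     1155      auto                   -1090
11     North        33      857  personal                    -824
filter rows where payments_minus_rate_bp < -643:
      branch  payments  rate_bp   purpose  payments_minus_rate_bp
0   Downtown       111     1056   student                    -945
2      South        28      767      auto                    -739
3      South        15     1178   student                   -1163
5       Main        67     1034   student                    -967
6      North        18      819       biz                    -801
7      North        58     1046      home                    -988
9      North       113      889       biz                    -776
10  Downtown        65     1155      auto                   -1090
11     North        33      857  personal                    -824
Hence -921.444444444.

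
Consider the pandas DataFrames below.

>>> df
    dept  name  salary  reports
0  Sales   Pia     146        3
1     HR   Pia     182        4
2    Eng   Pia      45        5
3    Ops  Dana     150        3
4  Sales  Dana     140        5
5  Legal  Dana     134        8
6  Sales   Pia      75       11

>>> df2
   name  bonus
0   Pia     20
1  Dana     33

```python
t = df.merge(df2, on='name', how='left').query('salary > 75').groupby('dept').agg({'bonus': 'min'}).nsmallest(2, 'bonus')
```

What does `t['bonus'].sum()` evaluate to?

40

merge on 'name' (how='left') → 7 rows:
    dept  name  salary  reports  bonus
0  Sales   Pia     146        3     20
1     HR   Pia     182        4     20
2    Eng   Pia      45        5     20
3    Ops  Dana     150        3     33
4  Sales  Dana     140        5     33
5  Legal  Dana     134        8     33
6  Sales   Pia      75       11     20
filter rows where salary > 75:
    dept  name  salary  reports  bonus
0  Sales   Pia     146        3     20
1     HR   Pia     182        4     20
3    Ops  Dana     150        3     33
4  Sales  Dana     140        5     33
5  Legal  Dana     134        8     33
group by dept, min of bonus:
       bonus
dept        
HR        20
Legal     33
Ops       33
Sales     20
take 2 rows with smallest bonus:
       bonus
dept        
HR        20
Sales     20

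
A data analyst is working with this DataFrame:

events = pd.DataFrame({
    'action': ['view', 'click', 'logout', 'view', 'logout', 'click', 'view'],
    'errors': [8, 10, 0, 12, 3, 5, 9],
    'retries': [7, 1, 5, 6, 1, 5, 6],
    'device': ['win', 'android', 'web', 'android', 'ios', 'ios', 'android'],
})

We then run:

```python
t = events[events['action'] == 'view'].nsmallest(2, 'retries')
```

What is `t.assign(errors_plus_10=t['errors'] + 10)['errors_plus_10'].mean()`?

filter rows where action == 'view':
  action  errors  retries   device
0   view       8        7      win
3   view      12        6  android
6   view       9        6  android
take 2 rows with smallest retries:
  action  errors  retries   device
3   view      12        6  android
6   view       9        6  android
add column errors_plus_10 = t['errors'] + 10:
  action  errors  retries   device  errors_plus_10
3   view      12        6  android              22
6   view       9        6  android              19
The mean of column 'errors_plus_10' is 20.5.

20.5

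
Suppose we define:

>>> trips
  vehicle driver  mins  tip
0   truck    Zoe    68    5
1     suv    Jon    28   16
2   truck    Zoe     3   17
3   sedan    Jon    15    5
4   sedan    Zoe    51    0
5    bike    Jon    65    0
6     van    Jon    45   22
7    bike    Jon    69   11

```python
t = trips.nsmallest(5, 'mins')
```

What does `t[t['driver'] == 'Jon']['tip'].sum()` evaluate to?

take 5 rows with smallest mins:
  vehicle driver  mins  tip
2   truck    Zoe     3   17
3   sedan    Jon    15    5
1     suv    Jon    28   16
6     van    Jon    45   22
4   sedan    Zoe    51    0
filter rows where driver == 'Jon':
  vehicle driver  mins  tip
3   sedan    Jon    15    5
1     suv    Jon    28   16
6     van    Jon    45   22
Taking the sum of column 'tip' gives 43.

43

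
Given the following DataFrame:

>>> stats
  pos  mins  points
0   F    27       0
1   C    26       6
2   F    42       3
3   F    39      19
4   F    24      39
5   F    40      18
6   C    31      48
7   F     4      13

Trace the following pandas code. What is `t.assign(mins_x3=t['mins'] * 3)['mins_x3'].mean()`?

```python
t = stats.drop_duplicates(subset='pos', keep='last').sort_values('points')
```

drop duplicate pos (keep=last):
  pos  mins  points
6   C    31      48
7   F     4      13
sort by points:
  pos  mins  points
7   F     4      13
6   C    31      48
add column mins_x3 = t['mins'] * 3:
  pos  mins  points  mins_x3
7   F     4      13       12
6   C    31      48       93
Then the mean of column 'mins_x3': 52.5

52.5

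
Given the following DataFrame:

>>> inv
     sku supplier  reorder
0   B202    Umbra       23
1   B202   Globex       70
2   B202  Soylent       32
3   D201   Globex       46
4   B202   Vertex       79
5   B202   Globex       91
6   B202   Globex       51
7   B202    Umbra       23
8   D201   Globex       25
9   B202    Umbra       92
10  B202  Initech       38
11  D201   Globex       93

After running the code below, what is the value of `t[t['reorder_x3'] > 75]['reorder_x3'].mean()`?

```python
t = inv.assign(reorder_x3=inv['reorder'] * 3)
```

add column reorder_x3 = inv['reorder'] * 3:
     sku supplier  reorder  reorder_x3
0   B202    Umbra       23          69
1   B202   Globex       70         210
2   B202  Soylent       32          96
3   D201   Globex       46         138
4   B202   Vertex       79         237
5   B202   Globex       91         273
6   B202   Globex       51         153
7   B202    Umbra       23          69
8   D201   Globex       25          75
9   B202    Umbra       92         276
10  B202  Initech       38         114
11  D201   Globex       93         279
filter rows where reorder_x3 > 75:
     sku supplier  reorder  reorder_x3
1   B202   Globex       70         210
2   B202  Soylent       32          96
3   D201   Globex       46         138
4   B202   Vertex       79         237
5   B202   Globex       91         273
6   B202   Globex       51         153
9   B202    Umbra       92         276
10  B202  Initech       38         114
11  D201   Globex       93         279
Reading off the mean of column 'reorder_x3', we get 197.333333333.

197.333333333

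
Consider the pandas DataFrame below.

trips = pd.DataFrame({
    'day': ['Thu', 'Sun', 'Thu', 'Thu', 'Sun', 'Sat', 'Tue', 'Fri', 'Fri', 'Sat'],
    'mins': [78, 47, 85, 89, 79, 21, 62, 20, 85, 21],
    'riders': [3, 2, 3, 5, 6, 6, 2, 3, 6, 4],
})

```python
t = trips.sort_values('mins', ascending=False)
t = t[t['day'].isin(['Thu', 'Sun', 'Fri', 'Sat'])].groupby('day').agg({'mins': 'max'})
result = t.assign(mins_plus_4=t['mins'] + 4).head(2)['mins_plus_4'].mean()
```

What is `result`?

sort by mins descending:
   day  mins  riders
3  Thu    89       5
2  Thu    85       3
8  Fri    85       6
4  Sun    79       6
0  Thu    78       3
6  Tue    62       2
1  Sun    47       2
5  Sat    21       6
9  Sat    21       4
7  Fri    20       3
filter rows where day in ['Thu', 'Sun', 'Fri', 'Sat']:
   day  mins  riders
3  Thu    89       5
2  Thu    85       3
8  Fri    85       6
4  Sun    79       6
0  Thu    78       3
1  Sun    47       2
5  Sat    21       6
9  Sat    21       4
7  Fri    20       3
group by day, max of mins:
     mins
day      
Fri    85
Sat    21
Sun    79
Thu    89
add column mins_plus_4 = t['mins'] + 4:
     mins  mins_plus_4
day                   
Fri    85           89
Sat    21           25
Sun    79           83
Thu    89           93
take first 2 rows:
     mins  mins_plus_4
day                   
Fri    85           89
Sat    21           25
Taking the mean of column 'mins_plus_4' gives 57.0.

57.0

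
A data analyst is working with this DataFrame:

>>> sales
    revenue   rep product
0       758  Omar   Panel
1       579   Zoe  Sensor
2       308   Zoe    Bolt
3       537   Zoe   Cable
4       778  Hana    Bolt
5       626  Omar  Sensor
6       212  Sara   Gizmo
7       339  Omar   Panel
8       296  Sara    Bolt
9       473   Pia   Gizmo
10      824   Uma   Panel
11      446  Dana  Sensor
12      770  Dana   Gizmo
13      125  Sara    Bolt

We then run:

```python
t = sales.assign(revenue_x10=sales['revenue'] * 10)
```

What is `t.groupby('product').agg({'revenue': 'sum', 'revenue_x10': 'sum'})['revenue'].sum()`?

7071

add column revenue_x10 = sales['revenue'] * 10:
    revenue   rep product  revenue_x10
0       758  Omar   Panel         7580
1       579   Zoe  Sensor         5790
2       308   Zoe    Bolt         3080
3       537   Zoe   Cable         5370
4       778  Hana    Bolt         7780
5       626  Omar  Sensor         6260
6       212  Sara   Gizmo         2120
7       339  Omar   Panel         3390
8       296  Sara    Bolt         2960
9       473   Pia   Gizmo         4730
10      824   Uma   Panel         8240
11      446  Dana  Sensor         4460
12      770  Dana   Gizmo         7700
13      125  Sara    Bolt         1250
group by product: sum(revenue), sum(revenue_x10):
         revenue  revenue_x10
product                      
Bolt        1507        15070
Cable        537         5370
Gizmo       1455        14550
Panel       1921        19210
Sensor      1651        16510
Then the sum of column 'revenue': 7071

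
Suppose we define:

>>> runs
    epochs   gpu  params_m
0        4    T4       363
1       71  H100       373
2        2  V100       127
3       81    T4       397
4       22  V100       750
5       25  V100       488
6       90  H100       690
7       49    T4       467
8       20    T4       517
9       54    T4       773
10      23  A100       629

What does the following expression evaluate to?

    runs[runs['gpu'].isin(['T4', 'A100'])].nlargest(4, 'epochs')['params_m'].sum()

filter rows where gpu in ['T4', 'A100']:
    epochs   gpu  params_m
0        4    T4       363
3       81    T4       397
7       49    T4       467
8       20    T4       517
9       54    T4       773
10      23  A100       629
take 4 rows with largest epochs:
    epochs   gpu  params_m
3       81    T4       397
9       54    T4       773
7       49    T4       467
10      23  A100       629

2266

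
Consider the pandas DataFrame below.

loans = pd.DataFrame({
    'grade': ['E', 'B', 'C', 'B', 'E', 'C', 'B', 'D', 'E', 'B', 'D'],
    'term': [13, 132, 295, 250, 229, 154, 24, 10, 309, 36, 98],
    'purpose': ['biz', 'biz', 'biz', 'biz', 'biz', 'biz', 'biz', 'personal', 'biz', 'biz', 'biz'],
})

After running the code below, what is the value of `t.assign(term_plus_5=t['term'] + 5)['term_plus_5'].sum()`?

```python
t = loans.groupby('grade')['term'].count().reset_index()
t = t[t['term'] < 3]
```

group by grade, count of term:
grade
B    4
C    2
D    2
E    3
Name: term, dtype: int64
reset_index():
  grade  term
0     B     4
1     C     2
2     D     2
3     E     3
filter rows where term < 3:
  grade  term
1     C     2
2     D     2
add column term_plus_5 = t['term'] + 5:
  grade  term  term_plus_5
1     C     2            7
2     D     2            7

14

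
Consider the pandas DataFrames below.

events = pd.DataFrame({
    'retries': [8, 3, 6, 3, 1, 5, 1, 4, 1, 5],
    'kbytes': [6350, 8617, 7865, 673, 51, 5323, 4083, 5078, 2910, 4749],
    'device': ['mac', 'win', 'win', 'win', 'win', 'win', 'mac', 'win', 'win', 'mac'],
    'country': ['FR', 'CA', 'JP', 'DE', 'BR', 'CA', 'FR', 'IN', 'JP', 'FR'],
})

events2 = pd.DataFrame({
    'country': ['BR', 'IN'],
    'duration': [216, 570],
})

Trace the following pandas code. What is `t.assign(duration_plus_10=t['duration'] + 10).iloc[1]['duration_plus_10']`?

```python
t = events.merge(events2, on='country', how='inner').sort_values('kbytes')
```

merge on 'country' (how='inner') → 2 rows:
   retries  kbytes device country  duration
0        1      51    win      BR       216
1        4    5078    win      IN       570
sort by kbytes:
   retries  kbytes device country  duration
0        1      51    win      BR       216
1        4    5078    win      IN       570
add column duration_plus_10 = t['duration'] + 10:
   retries  kbytes device country  duration  duration_plus_10
0        1      51    win      BR       216               226
1        4    5078    win      IN       570               580
Taking the value at position 1, column 'duration_plus_10' gives 580.

580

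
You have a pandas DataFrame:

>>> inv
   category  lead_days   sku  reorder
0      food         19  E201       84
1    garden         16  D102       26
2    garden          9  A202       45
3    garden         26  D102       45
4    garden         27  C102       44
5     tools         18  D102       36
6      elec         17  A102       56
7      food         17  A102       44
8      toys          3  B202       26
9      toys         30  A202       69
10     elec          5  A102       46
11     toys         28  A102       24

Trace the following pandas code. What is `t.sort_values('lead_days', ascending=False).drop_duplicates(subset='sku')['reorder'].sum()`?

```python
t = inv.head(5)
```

218

take first 5 rows:
  category  lead_days   sku  reorder
0     food         19  E201       84
1   garden         16  D102       26
2   garden          9  A202       45
3   garden         26  D102       45
4   garden         27  C102       44
sort by lead_days descending:
  category  lead_days   sku  reorder
4   garden         27  C102       44
3   garden         26  D102       45
0     food         19  E201       84
1   garden         16  D102       26
2   garden          9  A202       45
drop duplicate sku (keep=first):
  category  lead_days   sku  reorder
4   garden         27  C102       44
3   garden         26  D102       45
0     food         19  E201       84
2   garden          9  A202       45
sum of column 'reorder' → 218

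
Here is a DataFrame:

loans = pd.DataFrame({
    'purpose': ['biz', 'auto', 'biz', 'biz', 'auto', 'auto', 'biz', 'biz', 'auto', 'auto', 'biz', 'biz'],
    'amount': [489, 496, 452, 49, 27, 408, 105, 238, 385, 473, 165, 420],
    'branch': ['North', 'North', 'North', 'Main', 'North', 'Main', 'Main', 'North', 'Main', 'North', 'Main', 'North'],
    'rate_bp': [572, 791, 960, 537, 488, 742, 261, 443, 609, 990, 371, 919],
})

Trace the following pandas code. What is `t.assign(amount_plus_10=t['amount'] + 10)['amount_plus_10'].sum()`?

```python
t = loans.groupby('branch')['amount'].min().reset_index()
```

group by branch, min of amount:
branch
Main     49
North    27
Name: amount, dtype: int64
reset_index():
  branch  amount
0   Main      49
1  North      27
add column amount_plus_10 = t['amount'] + 10:
  branch  amount  amount_plus_10
0   Main      49              59
1  North      27              37

96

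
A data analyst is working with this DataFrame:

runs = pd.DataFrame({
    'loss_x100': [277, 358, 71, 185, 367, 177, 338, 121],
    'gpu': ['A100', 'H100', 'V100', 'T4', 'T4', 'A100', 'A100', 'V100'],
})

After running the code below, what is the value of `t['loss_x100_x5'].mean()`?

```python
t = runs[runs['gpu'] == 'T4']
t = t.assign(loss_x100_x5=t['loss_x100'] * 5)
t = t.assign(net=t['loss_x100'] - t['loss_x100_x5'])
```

filter rows where gpu == 'T4':
   loss_x100 gpu
3        185  T4
4        367  T4
add column loss_x100_x5 = t['loss_x100'] * 5:
   loss_x100 gpu  loss_x100_x5
3        185  T4           925
4        367  T4          1835
add column net = t['loss_x100'] - t['loss_x100_x5']:
   loss_x100 gpu  loss_x100_x5   net
3        185  T4           925  -740
4        367  T4          1835 -1468

1380.0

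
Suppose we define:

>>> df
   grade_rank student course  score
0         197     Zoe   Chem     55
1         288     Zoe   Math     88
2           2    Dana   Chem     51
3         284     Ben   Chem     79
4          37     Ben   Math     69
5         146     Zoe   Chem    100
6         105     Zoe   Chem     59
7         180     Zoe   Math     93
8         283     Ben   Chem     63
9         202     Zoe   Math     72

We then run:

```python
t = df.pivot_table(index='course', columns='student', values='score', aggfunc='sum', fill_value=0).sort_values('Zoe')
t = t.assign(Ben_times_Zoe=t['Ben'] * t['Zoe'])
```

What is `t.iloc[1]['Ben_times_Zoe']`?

17457

pivot: rows=course, cols=student, sum(score):
student  Ben  Dana  Zoe
course                 
Chem     142    51  214
Math      69     0  253
sort by Zoe:
student  Ben  Dana  Zoe
course                 
Chem     142    51  214
Math      69     0  253
add column Ben_times_Zoe = t['Ben'] * t['Zoe']:
student  Ben  Dana  Zoe  Ben_times_Zoe
course                                
Chem     142    51  214          30388
Math      69     0  253          17457
Hence 17457.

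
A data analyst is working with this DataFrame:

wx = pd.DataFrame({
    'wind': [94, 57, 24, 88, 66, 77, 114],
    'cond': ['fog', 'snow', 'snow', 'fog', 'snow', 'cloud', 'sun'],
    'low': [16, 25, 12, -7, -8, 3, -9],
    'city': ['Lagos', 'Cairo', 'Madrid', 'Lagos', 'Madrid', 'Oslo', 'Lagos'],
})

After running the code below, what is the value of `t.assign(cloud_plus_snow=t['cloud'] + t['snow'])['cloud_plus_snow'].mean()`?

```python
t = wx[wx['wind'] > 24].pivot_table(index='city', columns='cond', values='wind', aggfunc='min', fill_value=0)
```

filter rows where wind > 24:
   wind   cond  low    city
0    94    fog   16   Lagos
1    57   snow   25   Cairo
3    88    fog   -7   Lagos
4    66   snow   -8  Madrid
5    77  cloud    3    Oslo
6   114    sun   -9   Lagos
pivot: rows=city, cols=cond, min(wind):
cond    cloud  fog  snow  sun
city                         
Cairo       0    0    57    0
Lagos       0   88     0  114
Madrid      0    0    66    0
Oslo       77    0     0    0
add column cloud_plus_snow = t['cloud'] + t['snow']:
cond    cloud  fog  snow  sun  cloud_plus_snow
city                                          
Cairo       0    0    57    0               57
Lagos       0   88     0  114                0
Madrid      0    0    66    0               66
Oslo       77    0     0    0               77
Taking the mean of column 'cloud_plus_snow' gives 50.0.

50.0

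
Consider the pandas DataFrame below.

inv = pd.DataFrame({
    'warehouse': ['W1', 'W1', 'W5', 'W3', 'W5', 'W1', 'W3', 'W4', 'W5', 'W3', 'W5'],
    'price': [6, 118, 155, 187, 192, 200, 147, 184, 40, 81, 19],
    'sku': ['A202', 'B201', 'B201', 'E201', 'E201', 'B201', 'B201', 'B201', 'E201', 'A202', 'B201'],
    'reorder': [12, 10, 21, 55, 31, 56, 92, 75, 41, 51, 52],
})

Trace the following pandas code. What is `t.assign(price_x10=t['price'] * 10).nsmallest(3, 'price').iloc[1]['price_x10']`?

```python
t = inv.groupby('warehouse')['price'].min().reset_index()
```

group by warehouse, min of price:
warehouse
W1      6
W3     81
W4    184
W5     19
Name: price, dtype: int64
reset_index():
  warehouse  price
0        W1      6
1        W3     81
2        W4    184
3        W5     19
add column price_x10 = t['price'] * 10:
  warehouse  price  price_x10
0        W1      6         60
1        W3     81        810
2        W4    184       1840
3        W5     19        190
take 3 rows with smallest price:
  warehouse  price  price_x10
0        W1      6         60
3        W5     19        190
1        W3     81        810

190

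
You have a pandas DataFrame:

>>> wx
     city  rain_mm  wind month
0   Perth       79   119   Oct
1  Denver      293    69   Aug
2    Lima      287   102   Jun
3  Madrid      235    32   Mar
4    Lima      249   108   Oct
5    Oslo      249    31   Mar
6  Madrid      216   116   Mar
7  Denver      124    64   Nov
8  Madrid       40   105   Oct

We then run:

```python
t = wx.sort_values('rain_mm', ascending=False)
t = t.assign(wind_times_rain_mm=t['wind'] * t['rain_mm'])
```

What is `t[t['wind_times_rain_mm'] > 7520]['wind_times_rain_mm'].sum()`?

sort by rain_mm descending:
     city  rain_mm  wind month
1  Denver      293    69   Aug
2    Lima      287   102   Jun
4    Lima      249   108   Oct
5    Oslo      249    31   Mar
3  Madrid      235    32   Mar
6  Madrid      216   116   Mar
7  Denver      124    64   Nov
0   Perth       79   119   Oct
8  Madrid       40   105   Oct
add column wind_times_rain_mm = t['wind'] * t['rain_mm']:
     city  rain_mm  wind month  wind_times_rain_mm
1  Denver      293    69   Aug               20217
2    Lima      287   102   Jun               29274
4    Lima      249   108   Oct               26892
5    Oslo      249    31   Mar                7719
3  Madrid      235    32   Mar                7520
6  Madrid      216   116   Mar               25056
7  Denver      124    64   Nov                7936
0   Perth       79   119   Oct                9401
8  Madrid       40   105   Oct                4200
filter rows where wind_times_rain_mm > 7520:
     city  rain_mm  wind month  wind_times_rain_mm
1  Denver      293    69   Aug               20217
2    Lima      287   102   Jun               29274
4    Lima      249   108   Oct               26892
5    Oslo      249    31   Mar                7719
6  Madrid      216   116   Mar               25056
7  Denver      124    64   Nov                7936
0   Perth       79   119   Oct                9401
Taking the sum of column 'wind_times_rain_mm' gives 126495.

126495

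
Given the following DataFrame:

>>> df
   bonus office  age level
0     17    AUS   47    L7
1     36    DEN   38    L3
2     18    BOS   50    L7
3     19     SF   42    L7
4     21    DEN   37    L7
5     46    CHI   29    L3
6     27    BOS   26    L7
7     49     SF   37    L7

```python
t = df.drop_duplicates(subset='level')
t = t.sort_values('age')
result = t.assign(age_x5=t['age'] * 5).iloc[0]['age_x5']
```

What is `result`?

190

drop duplicate level (keep=first):
   bonus office  age level
0     17    AUS   47    L7
1     36    DEN   38    L3
sort by age:
   bonus office  age level
1     36    DEN   38    L3
0     17    AUS   47    L7
add column age_x5 = t['age'] * 5:
   bonus office  age level  age_x5
1     36    DEN   38    L3     190
0     17    AUS   47    L7     235
The value at position 0, column 'age_x5' is 190.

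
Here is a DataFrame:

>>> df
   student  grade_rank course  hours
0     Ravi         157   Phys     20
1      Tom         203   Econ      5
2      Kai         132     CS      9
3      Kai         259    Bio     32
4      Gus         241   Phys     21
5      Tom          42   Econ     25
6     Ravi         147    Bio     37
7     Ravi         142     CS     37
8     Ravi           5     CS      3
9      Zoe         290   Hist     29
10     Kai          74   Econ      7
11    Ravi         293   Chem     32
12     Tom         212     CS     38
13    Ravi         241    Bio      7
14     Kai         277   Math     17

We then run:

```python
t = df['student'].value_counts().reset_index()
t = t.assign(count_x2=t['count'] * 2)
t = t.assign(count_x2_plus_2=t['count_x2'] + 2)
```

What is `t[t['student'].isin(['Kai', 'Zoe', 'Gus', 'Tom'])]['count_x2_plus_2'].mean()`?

value_counts of student:
student
Ravi    6
Kai     4
Tom     3
Gus     1
Zoe     1
Name: count, dtype: int64
reset_index():
  student  count
0    Ravi      6
1     Kai      4
2     Tom      3
3     Gus      1
4     Zoe      1
add column count_x2 = t['count'] * 2:
  student  count  count_x2
0    Ravi      6        12
1     Kai      4         8
2     Tom      3         6
3     Gus      1         2
4     Zoe      1         2
add column count_x2_plus_2 = t['count_x2'] + 2:
  student  count  count_x2  count_x2_plus_2
0    Ravi      6        12               14
1     Kai      4         8               10
2     Tom      3         6                8
3     Gus      1         2                4
4     Zoe      1         2                4
filter rows where student in ['Kai', 'Zoe', 'Gus', 'Tom']:
  student  count  count_x2  count_x2_plus_2
1     Kai      4         8               10
2     Tom      3         6                8
3     Gus      1         2                4
4     Zoe      1         2                4
mean of column 'count_x2_plus_2' → 6.5

6.5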